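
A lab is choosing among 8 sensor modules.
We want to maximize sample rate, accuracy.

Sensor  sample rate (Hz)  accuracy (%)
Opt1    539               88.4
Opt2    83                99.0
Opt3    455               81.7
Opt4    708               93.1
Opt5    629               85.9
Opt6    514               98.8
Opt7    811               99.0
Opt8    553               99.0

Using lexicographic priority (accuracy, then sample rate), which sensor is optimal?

First maximize accuracy: best is 99.0, kept {Opt2, Opt7, Opt8}.
Then maximize sample rate: best is 811, kept {Opt7}.

Opt7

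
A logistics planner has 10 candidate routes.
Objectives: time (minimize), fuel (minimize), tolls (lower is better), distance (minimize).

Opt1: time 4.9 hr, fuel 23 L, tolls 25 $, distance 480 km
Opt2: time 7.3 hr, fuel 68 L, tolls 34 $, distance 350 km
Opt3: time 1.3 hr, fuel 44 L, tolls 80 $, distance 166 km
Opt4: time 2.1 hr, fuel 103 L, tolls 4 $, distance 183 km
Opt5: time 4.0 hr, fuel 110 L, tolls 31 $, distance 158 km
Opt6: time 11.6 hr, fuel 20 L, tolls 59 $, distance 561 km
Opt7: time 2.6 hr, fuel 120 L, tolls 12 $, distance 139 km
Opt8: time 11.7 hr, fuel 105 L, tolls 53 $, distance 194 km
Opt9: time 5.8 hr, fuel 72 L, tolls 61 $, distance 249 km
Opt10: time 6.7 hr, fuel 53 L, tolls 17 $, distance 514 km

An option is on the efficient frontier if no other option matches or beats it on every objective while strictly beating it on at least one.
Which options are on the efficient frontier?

Opt1: not dominated.
Opt2: not dominated.
Opt3: not dominated (best time).
Opt4: not dominated (best tolls).
Opt5: not dominated.
Opt6: not dominated (best fuel).
Opt7: not dominated (best distance).
Opt8: dominated by Opt4 (time 2.1≤11.7, fuel 103≤105, tolls 4≤53, distance 183≤194).
Opt9: not dominated.
Opt10: not dominated.

Opt1, Opt2, Opt3, Opt4, Opt5, Opt6, Opt7, Opt9, Opt10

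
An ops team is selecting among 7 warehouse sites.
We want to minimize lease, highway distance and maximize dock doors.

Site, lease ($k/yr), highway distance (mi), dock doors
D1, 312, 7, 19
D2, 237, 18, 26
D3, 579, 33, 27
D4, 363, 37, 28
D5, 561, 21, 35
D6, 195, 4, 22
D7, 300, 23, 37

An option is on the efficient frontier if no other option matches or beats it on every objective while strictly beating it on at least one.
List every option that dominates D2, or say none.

none

D1: worse on lease (312 vs 237).
D3: worse on lease (579 vs 237).
D4: worse on lease (363 vs 237).
D5: worse on lease (561 vs 237).
D6: worse on dock doors (22 vs 26).
D7: worse on lease (300 vs 237).
No option dominates D2.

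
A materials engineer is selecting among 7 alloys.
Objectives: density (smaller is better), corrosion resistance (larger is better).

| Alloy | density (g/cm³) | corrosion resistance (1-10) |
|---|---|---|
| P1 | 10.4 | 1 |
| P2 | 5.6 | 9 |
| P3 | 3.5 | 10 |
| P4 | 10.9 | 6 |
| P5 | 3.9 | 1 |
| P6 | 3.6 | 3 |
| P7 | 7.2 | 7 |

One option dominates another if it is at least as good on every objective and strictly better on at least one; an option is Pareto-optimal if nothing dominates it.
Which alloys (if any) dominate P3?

none

P1: worse on density (10.4 vs 3.5).
P2: worse on density (5.6 vs 3.5).
P4: worse on density (10.9 vs 3.5).
P5: worse on density (3.9 vs 3.5).
P6: worse on density (3.6 vs 3.5).
P7: worse on density (7.2 vs 3.5).
No option dominates P3.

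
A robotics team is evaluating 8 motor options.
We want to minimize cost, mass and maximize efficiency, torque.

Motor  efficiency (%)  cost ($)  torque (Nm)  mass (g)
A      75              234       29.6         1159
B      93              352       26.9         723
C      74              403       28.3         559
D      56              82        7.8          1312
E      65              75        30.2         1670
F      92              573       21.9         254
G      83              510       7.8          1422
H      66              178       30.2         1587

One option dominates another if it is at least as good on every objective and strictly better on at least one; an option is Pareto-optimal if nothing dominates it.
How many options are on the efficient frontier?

A: not dominated.
B: not dominated (best efficiency).
C: not dominated.
D: not dominated.
E: not dominated (best cost).
F: not dominated (best mass).
G: dominated by B (efficiency 93≥83, cost 352≤510, torque 26.9≥7.8, mass 723≤1422).
H: not dominated.
Pareto-optimal: A, B, C, D, E, F, H → 7.

7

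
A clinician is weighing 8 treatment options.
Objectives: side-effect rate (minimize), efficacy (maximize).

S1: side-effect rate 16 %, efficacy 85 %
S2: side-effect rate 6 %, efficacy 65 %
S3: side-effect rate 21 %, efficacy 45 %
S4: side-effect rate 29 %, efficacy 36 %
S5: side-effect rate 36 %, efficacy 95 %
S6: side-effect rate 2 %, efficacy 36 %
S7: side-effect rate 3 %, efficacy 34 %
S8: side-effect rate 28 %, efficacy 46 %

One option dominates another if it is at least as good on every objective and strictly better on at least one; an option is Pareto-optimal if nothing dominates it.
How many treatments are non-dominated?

4

S1: not dominated.
S2: not dominated.
S3: dominated by S1 (side-effect rate 16≤21, efficacy 85≥45).
S4: dominated by S1 (side-effect rate 16≤29, efficacy 85≥36).
S5: not dominated (best efficacy).
S6: not dominated (best side-effect rate).
S7: dominated by S6 (side-effect rate 2≤3, efficacy 36≥34).
S8: dominated by S1 (side-effect rate 16≤28, efficacy 85≥46).
Pareto-optimal: S1, S2, S5, S6 → 4.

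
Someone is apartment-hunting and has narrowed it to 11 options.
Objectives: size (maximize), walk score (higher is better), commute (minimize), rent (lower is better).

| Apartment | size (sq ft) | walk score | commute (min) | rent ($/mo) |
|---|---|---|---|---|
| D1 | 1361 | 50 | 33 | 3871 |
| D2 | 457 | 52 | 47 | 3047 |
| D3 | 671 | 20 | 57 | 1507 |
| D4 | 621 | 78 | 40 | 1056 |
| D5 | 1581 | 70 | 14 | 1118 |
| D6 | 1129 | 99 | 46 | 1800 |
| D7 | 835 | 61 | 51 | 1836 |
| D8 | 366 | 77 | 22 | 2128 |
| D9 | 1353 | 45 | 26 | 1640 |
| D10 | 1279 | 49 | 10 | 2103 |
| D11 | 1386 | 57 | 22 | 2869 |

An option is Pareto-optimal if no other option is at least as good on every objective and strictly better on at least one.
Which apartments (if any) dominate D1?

D5: size 1581≥1361, walk score 70≥50, commute 14≤33, rent 1118≤3871 — dominates D1.
D11: size 1386≥1361, walk score 57≥50, commute 22≤33, rent 2869≤3871 — dominates D1.
Others (D2, D3, D4, D6, D7, D8, D9, D10) are each worse than D1 on at least one objective.

D5, D11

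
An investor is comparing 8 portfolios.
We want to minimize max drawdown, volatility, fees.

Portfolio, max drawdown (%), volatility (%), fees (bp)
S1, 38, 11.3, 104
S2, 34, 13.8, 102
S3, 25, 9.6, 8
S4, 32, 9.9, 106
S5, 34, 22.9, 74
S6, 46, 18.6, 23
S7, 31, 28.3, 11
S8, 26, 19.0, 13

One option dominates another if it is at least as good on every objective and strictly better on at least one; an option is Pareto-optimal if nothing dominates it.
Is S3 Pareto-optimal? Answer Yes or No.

S1: worse on max drawdown (38 vs 25).
S2: worse on max drawdown (34 vs 25).
S4: worse on max drawdown (32 vs 25).
S5: worse on max drawdown (34 vs 25).
S6: worse on max drawdown (46 vs 25).
S7: worse on max drawdown (31 vs 25).
S8: worse on max drawdown (26 vs 25).
No option is at least as good as S3 on every objective and strictly better on one.

Yes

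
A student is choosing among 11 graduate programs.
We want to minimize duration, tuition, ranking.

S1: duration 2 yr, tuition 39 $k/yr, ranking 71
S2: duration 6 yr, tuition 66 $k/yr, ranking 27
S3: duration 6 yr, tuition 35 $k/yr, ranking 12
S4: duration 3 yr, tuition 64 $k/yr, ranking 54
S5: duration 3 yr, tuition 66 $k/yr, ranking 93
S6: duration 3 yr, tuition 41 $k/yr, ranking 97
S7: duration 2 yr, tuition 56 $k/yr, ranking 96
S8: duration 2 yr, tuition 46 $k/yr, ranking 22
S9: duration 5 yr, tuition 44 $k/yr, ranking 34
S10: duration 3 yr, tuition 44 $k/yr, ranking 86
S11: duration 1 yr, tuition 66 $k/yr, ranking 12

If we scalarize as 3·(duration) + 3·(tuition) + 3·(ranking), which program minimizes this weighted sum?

S3

S1: 3·2 + 3·39 + 3·71 = 336
S2: 3·6 + 3·66 + 3·27 = 297
S3: 3·6 + 3·35 + 3·12 = 159
S4: 3·3 + 3·64 + 3·54 = 363
S5: 3·3 + 3·66 + 3·93 = 486
S6: 3·3 + 3·41 + 3·97 = 423
S7: 3·2 + 3·56 + 3·96 = 462
S8: 3·2 + 3·46 + 3·22 = 210
S9: 3·5 + 3·44 + 3·34 = 249
S10: 3·3 + 3·44 + 3·86 = 399
S11: 3·1 + 3·66 + 3·12 = 237
Lowest: S3 at 159.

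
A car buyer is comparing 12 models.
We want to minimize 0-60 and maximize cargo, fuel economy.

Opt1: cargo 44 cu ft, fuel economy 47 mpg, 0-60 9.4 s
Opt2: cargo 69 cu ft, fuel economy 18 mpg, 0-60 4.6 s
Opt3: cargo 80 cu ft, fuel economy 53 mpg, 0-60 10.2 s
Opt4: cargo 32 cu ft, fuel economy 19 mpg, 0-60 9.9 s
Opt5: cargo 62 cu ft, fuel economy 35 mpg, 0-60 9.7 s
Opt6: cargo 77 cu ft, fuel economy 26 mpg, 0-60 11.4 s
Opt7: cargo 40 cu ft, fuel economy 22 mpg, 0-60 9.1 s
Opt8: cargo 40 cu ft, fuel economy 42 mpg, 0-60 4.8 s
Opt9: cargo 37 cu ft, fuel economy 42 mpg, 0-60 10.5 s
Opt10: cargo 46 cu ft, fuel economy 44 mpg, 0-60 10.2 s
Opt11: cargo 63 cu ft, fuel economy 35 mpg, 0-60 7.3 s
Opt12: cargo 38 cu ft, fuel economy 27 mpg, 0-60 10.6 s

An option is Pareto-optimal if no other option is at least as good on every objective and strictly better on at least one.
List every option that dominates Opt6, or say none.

Opt3

Opt3: cargo 80≥77, fuel economy 53≥26, 0-60 10.2≤11.4 — dominates Opt6.
Others (Opt1, Opt2, Opt4, Opt5, Opt7, Opt8, Opt9, Opt10, Opt11, Opt12) are each worse than Opt6 on at least one objective.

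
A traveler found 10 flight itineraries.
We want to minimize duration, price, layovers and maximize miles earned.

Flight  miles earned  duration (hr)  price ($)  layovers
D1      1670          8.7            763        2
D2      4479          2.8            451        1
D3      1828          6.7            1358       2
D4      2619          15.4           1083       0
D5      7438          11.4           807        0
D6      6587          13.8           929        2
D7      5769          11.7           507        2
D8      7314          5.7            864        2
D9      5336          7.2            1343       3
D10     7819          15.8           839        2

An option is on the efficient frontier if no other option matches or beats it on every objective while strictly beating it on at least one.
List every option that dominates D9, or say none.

D8: miles earned 7314≥5336, duration 5.7≤7.2, price 864≤1343, layovers 2≤3 — dominates D9.
Others (D1, D2, D3, D4, D5, D6, D7, D10) are each worse than D9 on at least one objective.

D8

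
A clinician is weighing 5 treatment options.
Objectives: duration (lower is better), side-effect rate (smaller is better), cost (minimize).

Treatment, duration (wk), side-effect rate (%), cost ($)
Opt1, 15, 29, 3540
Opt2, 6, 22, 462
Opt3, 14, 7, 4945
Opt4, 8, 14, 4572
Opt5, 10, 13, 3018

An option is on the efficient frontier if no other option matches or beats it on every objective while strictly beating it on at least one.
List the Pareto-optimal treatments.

Opt2, Opt3, Opt4, Opt5

Opt1: dominated by Opt2 (duration 6≤15, side-effect rate 22≤29, cost 462≤3540).
Opt2: not dominated (best duration).
Opt3: not dominated (best side-effect rate).
Opt4: not dominated.
Opt5: not dominated.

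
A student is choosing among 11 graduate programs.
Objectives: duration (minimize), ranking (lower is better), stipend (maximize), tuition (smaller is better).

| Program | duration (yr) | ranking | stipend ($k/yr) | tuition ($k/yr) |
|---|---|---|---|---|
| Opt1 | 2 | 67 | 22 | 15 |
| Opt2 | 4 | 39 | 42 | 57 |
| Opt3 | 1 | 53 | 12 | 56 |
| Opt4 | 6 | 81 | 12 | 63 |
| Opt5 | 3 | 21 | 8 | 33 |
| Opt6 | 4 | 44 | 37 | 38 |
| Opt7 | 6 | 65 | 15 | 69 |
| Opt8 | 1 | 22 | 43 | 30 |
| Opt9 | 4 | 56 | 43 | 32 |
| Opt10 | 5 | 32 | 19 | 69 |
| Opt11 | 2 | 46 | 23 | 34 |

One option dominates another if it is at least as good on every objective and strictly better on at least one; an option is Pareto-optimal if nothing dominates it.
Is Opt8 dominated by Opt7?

Opt7 vs Opt8: Opt7 is worse on duration (6 vs 1), so it does not dominate Opt8.

No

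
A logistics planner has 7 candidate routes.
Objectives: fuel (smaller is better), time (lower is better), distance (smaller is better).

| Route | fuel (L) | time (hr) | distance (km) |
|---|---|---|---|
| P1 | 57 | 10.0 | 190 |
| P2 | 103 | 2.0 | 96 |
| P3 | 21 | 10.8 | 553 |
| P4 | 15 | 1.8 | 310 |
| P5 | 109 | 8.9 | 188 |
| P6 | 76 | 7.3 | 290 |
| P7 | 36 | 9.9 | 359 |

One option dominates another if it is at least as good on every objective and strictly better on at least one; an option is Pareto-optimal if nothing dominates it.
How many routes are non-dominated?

P1: not dominated.
P2: not dominated (best distance).
P3: dominated by P4 (fuel 15≤21, time 1.8≤10.8, distance 310≤553).
P4: not dominated (best fuel).
P5: dominated by P2 (fuel 103≤109, time 2.0≤8.9, distance 96≤188).
P6: not dominated.
P7: dominated by P4 (fuel 15≤36, time 1.8≤9.9, distance 310≤359).
Pareto-optimal: P1, P2, P4, P6 → 4.

4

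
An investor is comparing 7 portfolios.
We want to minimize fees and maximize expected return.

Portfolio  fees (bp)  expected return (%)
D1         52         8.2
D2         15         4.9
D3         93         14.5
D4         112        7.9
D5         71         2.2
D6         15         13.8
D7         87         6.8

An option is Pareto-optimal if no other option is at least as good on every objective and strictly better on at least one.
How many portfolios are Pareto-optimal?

2

D1: dominated by D6 (fees 15≤52, expected return 13.8≥8.2).
D2: dominated by D6 (fees 15≤15, expected return 13.8≥4.9).
D3: not dominated (best expected return).
D4: dominated by D1 (fees 52≤112, expected return 8.2≥7.9).
D5: dominated by D1 (fees 52≤71, expected return 8.2≥2.2).
D6: not dominated.
D7: dominated by D1 (fees 52≤87, expected return 8.2≥6.8).
Pareto-optimal: D3, D6 → 2.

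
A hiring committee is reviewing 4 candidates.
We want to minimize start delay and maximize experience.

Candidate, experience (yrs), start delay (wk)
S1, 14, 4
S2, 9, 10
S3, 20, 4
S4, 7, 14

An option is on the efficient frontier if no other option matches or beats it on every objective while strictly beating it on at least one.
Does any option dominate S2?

Yes

S1 vs S2: experience 14≥9, start delay 4≤10 — S1 is at least as good on every objective and strictly better on at least one, so S1 dominates S2.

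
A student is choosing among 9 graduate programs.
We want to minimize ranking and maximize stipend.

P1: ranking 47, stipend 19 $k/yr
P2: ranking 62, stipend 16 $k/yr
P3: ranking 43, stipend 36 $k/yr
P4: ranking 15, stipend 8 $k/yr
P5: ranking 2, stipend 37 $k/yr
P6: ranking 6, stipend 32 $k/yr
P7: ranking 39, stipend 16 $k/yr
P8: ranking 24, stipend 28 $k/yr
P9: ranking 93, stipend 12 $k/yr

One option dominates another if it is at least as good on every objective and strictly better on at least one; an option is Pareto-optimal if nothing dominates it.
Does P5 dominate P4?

P5 vs P4: ranking 2≤15, stipend 37≥8 — P5 is at least as good on every objective with at least one strict improvement.

Yes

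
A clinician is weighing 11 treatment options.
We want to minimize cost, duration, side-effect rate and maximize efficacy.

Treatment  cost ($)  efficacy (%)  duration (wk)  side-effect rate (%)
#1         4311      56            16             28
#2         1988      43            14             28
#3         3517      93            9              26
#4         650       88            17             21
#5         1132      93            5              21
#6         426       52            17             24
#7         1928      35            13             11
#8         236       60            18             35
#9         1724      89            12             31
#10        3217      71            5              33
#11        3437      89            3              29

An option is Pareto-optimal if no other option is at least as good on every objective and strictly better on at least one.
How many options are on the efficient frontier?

#1: dominated by #3 (cost 3517≤4311, efficacy 93≥56, duration 9≤16, side-effect rate 26≤28).
#2: dominated by #5 (cost 1132≤1988, efficacy 93≥43, duration 5≤14, side-effect rate 21≤28).
#3: dominated by #5 (cost 1132≤3517, efficacy 93≥93, duration 5≤9, side-effect rate 21≤26).
#4: not dominated.
#5: not dominated.
#6: not dominated.
#7: not dominated (best side-effect rate).
#8: not dominated (best cost).
#9: dominated by #5 (cost 1132≤1724, efficacy 93≥89, duration 5≤12, side-effect rate 21≤31).
#10: dominated by #5 (cost 1132≤3217, efficacy 93≥71, duration 5≤5, side-effect rate 21≤33).
#11: not dominated (best duration).
Pareto-optimal: #4, #5, #6, #7, #8, #11 → 6.

6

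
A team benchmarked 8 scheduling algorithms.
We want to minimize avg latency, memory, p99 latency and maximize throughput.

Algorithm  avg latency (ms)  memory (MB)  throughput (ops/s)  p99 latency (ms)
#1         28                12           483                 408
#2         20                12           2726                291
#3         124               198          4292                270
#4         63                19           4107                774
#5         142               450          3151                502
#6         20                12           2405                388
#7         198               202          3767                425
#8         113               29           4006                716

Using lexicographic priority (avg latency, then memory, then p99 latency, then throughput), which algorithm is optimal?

#2

First minimize avg latency: best is 20, kept {#2, #6}.
Then minimize memory: best is 12, kept {#2, #6}.
Then minimize p99 latency: best is 291, kept {#2}.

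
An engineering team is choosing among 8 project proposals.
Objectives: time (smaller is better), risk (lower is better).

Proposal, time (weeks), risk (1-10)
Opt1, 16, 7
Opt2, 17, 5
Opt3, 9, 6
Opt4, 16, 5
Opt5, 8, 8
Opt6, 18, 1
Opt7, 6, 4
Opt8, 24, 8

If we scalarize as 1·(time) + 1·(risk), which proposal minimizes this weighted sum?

Opt1: 1·16 + 1·7 = 23
Opt2: 1·17 + 1·5 = 22
Opt3: 1·9 + 1·6 = 15
Opt4: 1·16 + 1·5 = 21
Opt5: 1·8 + 1·8 = 16
Opt6: 1·18 + 1·1 = 19
Opt7: 1·6 + 1·4 = 10
Opt8: 1·24 + 1·8 = 32
Lowest: Opt7 at 10.

Opt7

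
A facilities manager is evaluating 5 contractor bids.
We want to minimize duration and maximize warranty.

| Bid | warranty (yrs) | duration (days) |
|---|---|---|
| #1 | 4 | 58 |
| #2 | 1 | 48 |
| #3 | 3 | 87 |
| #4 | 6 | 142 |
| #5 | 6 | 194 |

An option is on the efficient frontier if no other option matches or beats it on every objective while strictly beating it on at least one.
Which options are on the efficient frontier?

#1: not dominated.
#2: not dominated (best duration).
#3: dominated by #1 (warranty 4≥3, duration 58≤87).
#4: not dominated.
#5: dominated by #4 (warranty 6≥6, duration 142≤194).

#1, #2, #4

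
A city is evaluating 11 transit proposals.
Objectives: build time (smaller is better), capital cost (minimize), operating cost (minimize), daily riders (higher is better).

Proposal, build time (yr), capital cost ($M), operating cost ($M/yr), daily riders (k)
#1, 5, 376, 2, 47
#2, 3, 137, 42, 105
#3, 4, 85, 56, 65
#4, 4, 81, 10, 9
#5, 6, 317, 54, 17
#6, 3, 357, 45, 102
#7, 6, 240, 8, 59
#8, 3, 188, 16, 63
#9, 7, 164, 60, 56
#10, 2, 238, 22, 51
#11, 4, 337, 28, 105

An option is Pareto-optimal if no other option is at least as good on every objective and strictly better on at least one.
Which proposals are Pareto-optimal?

#1: not dominated (best operating cost).
#2: not dominated.
#3: not dominated.
#4: not dominated (best capital cost).
#5: dominated by #2 (build time 3≤6, capital cost 137≤317, operating cost 42≤54, daily riders 105≥17).
#6: dominated by #2 (build time 3≤3, capital cost 137≤357, operating cost 42≤45, daily riders 105≥102).
#7: not dominated.
#8: not dominated.
#9: dominated by #2 (build time 3≤7, capital cost 137≤164, operating cost 42≤60, daily riders 105≥56).
#10: not dominated (best build time).
#11: not dominated.

#1, #2, #3, #4, #7, #8, #10, #11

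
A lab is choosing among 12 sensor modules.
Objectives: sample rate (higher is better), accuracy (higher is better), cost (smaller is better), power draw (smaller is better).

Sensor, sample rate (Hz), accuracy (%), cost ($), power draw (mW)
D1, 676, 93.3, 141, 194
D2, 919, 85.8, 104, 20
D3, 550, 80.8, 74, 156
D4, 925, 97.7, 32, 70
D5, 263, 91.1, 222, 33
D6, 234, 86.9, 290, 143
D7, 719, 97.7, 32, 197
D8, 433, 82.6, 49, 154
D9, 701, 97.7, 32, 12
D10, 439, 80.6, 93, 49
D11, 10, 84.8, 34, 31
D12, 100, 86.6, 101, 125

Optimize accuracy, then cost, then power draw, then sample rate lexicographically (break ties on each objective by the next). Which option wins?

First maximize accuracy: best is 97.7, kept {D4, D7, D9}.
Then minimize cost: best is 32, kept {D4, D7, D9}.
Then minimize power draw: best is 12, kept {D9}.

D9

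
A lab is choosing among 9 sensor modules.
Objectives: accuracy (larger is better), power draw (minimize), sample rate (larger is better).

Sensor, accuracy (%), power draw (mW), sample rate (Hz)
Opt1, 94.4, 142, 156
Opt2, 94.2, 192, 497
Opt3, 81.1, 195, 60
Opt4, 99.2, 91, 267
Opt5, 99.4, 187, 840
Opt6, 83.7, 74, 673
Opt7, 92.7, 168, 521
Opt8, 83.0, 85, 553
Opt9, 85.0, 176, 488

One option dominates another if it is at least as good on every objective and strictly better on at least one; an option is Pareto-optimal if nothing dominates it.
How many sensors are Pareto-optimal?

4

Opt1: dominated by Opt4 (accuracy 99.2≥94.4, power draw 91≤142, sample rate 267≥156).
Opt2: dominated by Opt5 (accuracy 99.4≥94.2, power draw 187≤192, sample rate 840≥497).
Opt3: dominated by Opt1 (accuracy 94.4≥81.1, power draw 142≤195, sample rate 156≥60).
Opt4: not dominated.
Opt5: not dominated (best accuracy).
Opt6: not dominated (best power draw).
Opt7: not dominated.
Opt8: dominated by Opt6 (accuracy 83.7≥83.0, power draw 74≤85, sample rate 673≥553).
Opt9: dominated by Opt7 (accuracy 92.7≥85.0, power draw 168≤176, sample rate 521≥488).
Pareto-optimal: Opt4, Opt5, Opt6, Opt7 → 4.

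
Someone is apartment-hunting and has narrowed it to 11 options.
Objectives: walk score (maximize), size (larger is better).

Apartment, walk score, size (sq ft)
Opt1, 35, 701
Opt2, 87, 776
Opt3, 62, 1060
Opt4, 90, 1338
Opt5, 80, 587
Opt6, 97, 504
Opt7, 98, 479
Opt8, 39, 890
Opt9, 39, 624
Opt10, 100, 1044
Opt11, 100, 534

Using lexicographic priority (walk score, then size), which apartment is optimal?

First maximize walk score: best is 100, kept {Opt10, Opt11}.
Then maximize size: best is 1044, kept {Opt10}.

Opt10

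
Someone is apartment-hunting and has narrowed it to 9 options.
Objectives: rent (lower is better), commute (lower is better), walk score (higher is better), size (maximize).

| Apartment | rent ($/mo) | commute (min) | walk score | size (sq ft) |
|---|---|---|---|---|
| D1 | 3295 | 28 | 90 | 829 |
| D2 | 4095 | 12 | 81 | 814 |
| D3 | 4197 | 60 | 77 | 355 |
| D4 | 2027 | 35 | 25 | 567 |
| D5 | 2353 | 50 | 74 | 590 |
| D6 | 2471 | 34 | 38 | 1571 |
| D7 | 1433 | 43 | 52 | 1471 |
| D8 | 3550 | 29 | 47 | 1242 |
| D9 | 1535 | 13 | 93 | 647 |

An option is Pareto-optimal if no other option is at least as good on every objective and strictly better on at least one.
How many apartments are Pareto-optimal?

D1: not dominated.
D2: not dominated (best commute).
D3: dominated by D1 (rent 3295≤4197, commute 28≤60, walk score 90≥77, size 829≥355).
D4: dominated by D9 (rent 1535≤2027, commute 13≤35, walk score 93≥25, size 647≥567).
D5: dominated by D9 (rent 1535≤2353, commute 13≤50, walk score 93≥74, size 647≥590).
D6: not dominated (best size).
D7: not dominated (best rent).
D8: not dominated.
D9: not dominated (best walk score).
Pareto-optimal: D1, D2, D6, D7, D8, D9 → 6.

6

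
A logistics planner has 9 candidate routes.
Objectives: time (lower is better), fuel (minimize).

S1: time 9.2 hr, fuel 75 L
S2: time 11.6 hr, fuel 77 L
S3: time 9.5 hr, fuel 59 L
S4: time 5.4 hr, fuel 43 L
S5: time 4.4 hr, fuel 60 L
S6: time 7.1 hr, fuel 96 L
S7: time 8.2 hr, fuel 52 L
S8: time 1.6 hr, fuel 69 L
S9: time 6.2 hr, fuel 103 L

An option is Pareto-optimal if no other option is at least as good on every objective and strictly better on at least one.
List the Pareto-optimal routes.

S1: dominated by S4 (time 5.4≤9.2, fuel 43≤75).
S2: dominated by S1 (time 9.2≤11.6, fuel 75≤77).
S3: dominated by S4 (time 5.4≤9.5, fuel 43≤59).
S4: not dominated (best fuel).
S5: not dominated.
S6: dominated by S4 (time 5.4≤7.1, fuel 43≤96).
S7: dominated by S4 (time 5.4≤8.2, fuel 43≤52).
S8: not dominated (best time).
S9: dominated by S4 (time 5.4≤6.2, fuel 43≤103).

S4, S5, S8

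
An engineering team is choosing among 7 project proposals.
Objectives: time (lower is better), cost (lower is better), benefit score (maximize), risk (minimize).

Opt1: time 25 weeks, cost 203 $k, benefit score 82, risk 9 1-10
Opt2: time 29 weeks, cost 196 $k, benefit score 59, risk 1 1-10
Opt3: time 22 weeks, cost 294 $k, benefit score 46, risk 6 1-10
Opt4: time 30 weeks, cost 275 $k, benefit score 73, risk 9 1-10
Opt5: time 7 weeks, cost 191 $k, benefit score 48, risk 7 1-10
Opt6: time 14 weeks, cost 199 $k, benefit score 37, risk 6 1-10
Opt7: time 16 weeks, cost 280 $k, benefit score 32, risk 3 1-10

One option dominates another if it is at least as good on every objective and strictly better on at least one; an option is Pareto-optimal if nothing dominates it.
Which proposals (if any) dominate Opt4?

Opt1: time 25≤30, cost 203≤275, benefit score 82≥73, risk 9≤9 — dominates Opt4.
Others (Opt2, Opt3, Opt5, Opt6, Opt7) are each worse than Opt4 on at least one objective.

Opt1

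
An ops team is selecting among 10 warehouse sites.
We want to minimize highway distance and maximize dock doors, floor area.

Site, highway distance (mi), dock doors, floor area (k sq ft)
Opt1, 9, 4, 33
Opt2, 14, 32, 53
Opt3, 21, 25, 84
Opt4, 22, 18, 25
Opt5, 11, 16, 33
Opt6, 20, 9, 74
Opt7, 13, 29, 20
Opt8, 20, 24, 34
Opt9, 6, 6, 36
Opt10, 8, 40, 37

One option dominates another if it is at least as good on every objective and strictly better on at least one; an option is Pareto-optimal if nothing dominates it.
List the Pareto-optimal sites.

Opt1: dominated by Opt9 (highway distance 6≤9, dock doors 6≥4, floor area 36≥33).
Opt2: not dominated.
Opt3: not dominated (best floor area).
Opt4: dominated by Opt2 (highway distance 14≤22, dock doors 32≥18, floor area 53≥25).
Opt5: dominated by Opt10 (highway distance 8≤11, dock doors 40≥16, floor area 37≥33).
Opt6: not dominated.
Opt7: dominated by Opt10 (highway distance 8≤13, dock doors 40≥29, floor area 37≥20).
Opt8: dominated by Opt2 (highway distance 14≤20, dock doors 32≥24, floor area 53≥34).
Opt9: not dominated (best highway distance).
Opt10: not dominated (best dock doors).

Opt2, Opt3, Opt6, Opt9, Opt10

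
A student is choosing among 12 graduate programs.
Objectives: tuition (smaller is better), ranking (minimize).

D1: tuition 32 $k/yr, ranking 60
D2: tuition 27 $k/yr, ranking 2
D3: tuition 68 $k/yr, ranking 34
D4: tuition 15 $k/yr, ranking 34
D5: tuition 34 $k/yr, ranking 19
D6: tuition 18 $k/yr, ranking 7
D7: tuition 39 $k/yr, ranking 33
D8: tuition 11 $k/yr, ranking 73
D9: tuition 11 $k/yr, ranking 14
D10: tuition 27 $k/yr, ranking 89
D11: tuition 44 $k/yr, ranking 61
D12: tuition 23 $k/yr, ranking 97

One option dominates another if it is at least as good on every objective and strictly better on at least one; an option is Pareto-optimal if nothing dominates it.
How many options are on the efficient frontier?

D1: dominated by D2 (tuition 27≤32, ranking 2≤60).
D2: not dominated (best ranking).
D3: dominated by D2 (tuition 27≤68, ranking 2≤34).
D4: dominated by D9 (tuition 11≤15, ranking 14≤34).
D5: dominated by D2 (tuition 27≤34, ranking 2≤19).
D6: not dominated.
D7: dominated by D2 (tuition 27≤39, ranking 2≤33).
D8: dominated by D9 (tuition 11≤11, ranking 14≤73).
D9: not dominated.
D10: dominated by D2 (tuition 27≤27, ranking 2≤89).
D11: dominated by D1 (tuition 32≤44, ranking 60≤61).
D12: dominated by D4 (tuition 15≤23, ranking 34≤97).
Pareto-optimal: D2, D6, D9 → 3.

3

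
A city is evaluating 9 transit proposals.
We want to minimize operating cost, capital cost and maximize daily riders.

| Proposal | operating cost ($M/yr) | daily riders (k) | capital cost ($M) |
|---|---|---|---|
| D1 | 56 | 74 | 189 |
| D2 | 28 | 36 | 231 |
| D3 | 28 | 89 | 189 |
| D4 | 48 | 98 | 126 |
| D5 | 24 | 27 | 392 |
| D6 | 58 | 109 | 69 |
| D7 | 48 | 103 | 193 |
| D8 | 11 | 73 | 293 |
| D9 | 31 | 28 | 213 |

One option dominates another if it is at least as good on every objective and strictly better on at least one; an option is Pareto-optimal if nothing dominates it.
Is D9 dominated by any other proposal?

D3 vs D9: operating cost 28≤31, daily riders 89≥28, capital cost 189≤213 — D3 is at least as good on every objective and strictly better on at least one, so D3 dominates D9.

Yes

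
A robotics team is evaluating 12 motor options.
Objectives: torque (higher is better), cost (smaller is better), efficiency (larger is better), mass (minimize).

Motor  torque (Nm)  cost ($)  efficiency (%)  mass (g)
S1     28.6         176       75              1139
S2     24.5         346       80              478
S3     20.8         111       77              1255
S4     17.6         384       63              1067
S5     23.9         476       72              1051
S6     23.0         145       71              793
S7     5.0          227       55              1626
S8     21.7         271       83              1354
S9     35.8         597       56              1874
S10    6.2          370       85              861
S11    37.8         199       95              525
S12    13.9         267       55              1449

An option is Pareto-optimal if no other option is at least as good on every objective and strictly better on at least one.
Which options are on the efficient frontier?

S1, S2, S3, S6, S11

S1: not dominated.
S2: not dominated (best mass).
S3: not dominated (best cost).
S4: dominated by S2 (torque 24.5≥17.6, cost 346≤384, efficiency 80≥63, mass 478≤1067).
S5: dominated by S2 (torque 24.5≥23.9, cost 346≤476, efficiency 80≥72, mass 478≤1051).
S6: not dominated.
S7: dominated by S1 (torque 28.6≥5.0, cost 176≤227, efficiency 75≥55, mass 1139≤1626).
S8: dominated by S11 (torque 37.8≥21.7, cost 199≤271, efficiency 95≥83, mass 525≤1354).
S9: dominated by S11 (torque 37.8≥35.8, cost 199≤597, efficiency 95≥56, mass 525≤1874).
S10: dominated by S11 (torque 37.8≥6.2, cost 199≤370, efficiency 95≥85, mass 525≤861).
S11: not dominated (best torque).
S12: dominated by S1 (torque 28.6≥13.9, cost 176≤267, efficiency 75≥55, mass 1139≤1449).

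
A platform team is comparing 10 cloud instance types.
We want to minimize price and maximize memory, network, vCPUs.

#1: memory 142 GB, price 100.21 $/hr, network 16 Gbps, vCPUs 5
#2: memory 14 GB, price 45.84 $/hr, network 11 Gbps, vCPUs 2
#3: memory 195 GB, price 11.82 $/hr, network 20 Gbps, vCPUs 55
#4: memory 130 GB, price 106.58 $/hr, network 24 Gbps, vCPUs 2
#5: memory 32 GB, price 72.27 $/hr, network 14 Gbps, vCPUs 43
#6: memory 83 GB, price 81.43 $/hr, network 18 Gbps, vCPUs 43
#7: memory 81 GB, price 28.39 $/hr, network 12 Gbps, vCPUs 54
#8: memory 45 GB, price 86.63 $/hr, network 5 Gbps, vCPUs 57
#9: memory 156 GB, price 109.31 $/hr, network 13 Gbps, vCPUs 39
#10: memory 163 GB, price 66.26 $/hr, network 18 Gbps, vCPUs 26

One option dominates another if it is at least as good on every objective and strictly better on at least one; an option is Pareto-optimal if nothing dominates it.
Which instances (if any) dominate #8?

none

#1: worse on price (100.21 vs 86.63).
#2: worse on memory (14 vs 45).
#3: worse on vCPUs (55 vs 57).
#4: worse on price (106.58 vs 86.63).
#5: worse on memory (32 vs 45).
#6: worse on vCPUs (43 vs 57).
#7: worse on vCPUs (54 vs 57).
#9: worse on price (109.31 vs 86.63).
#10: worse on vCPUs (26 vs 57).
No option dominates #8.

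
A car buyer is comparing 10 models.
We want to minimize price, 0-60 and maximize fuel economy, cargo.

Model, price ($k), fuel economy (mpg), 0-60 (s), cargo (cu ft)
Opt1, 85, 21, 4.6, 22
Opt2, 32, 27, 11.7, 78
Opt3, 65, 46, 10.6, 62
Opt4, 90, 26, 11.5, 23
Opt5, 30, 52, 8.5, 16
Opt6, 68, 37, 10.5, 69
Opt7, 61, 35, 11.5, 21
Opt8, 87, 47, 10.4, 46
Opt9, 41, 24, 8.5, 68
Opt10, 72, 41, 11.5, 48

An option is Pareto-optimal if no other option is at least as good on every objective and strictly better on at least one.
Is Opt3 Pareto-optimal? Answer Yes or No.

Yes

Opt1: worse on price (85 vs 65).
Opt2: worse on fuel economy (27 vs 46).
Opt4: worse on price (90 vs 65).
Opt5: worse on cargo (16 vs 62).
Opt6: worse on price (68 vs 65).
Opt7: worse on fuel economy (35 vs 46).
Opt8: worse on price (87 vs 65).
Opt9: worse on fuel economy (24 vs 46).
Opt10: worse on price (72 vs 65).
No option is at least as good as Opt3 on every objective and strictly better on one.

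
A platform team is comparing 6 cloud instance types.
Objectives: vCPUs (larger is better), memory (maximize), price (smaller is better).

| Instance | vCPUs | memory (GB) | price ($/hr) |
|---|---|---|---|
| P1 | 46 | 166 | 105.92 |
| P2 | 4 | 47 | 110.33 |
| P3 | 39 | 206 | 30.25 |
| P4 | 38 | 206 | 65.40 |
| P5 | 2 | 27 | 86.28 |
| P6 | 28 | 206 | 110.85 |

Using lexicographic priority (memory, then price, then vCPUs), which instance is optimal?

First maximize memory: best is 206, kept {P3, P4, P6}.
Then minimize price: best is 30.25, kept {P3}.

P3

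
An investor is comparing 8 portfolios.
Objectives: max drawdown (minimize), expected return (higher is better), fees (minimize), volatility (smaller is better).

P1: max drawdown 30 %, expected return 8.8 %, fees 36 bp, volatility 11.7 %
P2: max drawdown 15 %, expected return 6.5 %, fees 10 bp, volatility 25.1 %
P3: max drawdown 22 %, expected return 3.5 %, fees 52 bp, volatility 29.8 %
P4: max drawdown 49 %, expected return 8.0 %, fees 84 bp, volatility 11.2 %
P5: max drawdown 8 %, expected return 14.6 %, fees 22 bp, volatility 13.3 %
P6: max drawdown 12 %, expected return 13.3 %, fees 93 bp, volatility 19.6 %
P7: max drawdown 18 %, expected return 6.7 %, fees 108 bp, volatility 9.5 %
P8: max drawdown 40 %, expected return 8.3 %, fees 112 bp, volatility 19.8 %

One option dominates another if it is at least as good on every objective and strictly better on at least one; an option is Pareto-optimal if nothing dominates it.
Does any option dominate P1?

No

P2: worse on expected return (6.5 vs 8.8).
P3: worse on expected return (3.5 vs 8.8).
P4: worse on max drawdown (49 vs 30).
P5: worse on volatility (13.3 vs 11.7).
P6: worse on fees (93 vs 36).
P7: worse on expected return (6.7 vs 8.8).
P8: worse on max drawdown (40 vs 30).
No option is at least as good as P1 on every objective and strictly better on one.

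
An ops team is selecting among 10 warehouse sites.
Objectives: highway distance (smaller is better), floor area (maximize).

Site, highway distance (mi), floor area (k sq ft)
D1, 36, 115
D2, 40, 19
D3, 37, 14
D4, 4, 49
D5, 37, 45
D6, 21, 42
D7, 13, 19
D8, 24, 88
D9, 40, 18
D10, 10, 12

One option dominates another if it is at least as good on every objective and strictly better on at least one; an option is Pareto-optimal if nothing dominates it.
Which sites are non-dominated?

D1: not dominated (best floor area).
D2: dominated by D1 (highway distance 36≤40, floor area 115≥19).
D3: dominated by D1 (highway distance 36≤37, floor area 115≥14).
D4: not dominated (best highway distance).
D5: dominated by D1 (highway distance 36≤37, floor area 115≥45).
D6: dominated by D4 (highway distance 4≤21, floor area 49≥42).
D7: dominated by D4 (highway distance 4≤13, floor area 49≥19).
D8: not dominated.
D9: dominated by D1 (highway distance 36≤40, floor area 115≥18).
D10: dominated by D4 (highway distance 4≤10, floor area 49≥12).

D1, D4, D8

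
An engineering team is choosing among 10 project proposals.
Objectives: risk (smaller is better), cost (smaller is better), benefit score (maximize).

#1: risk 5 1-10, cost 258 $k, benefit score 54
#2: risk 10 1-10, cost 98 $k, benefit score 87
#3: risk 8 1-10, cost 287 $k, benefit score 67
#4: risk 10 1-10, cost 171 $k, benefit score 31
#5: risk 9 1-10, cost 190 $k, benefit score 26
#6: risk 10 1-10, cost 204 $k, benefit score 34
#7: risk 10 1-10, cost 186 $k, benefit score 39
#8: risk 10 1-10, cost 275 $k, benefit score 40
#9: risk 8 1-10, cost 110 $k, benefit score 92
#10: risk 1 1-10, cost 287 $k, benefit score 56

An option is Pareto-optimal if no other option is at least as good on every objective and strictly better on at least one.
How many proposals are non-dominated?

#1: not dominated.
#2: not dominated (best cost).
#3: dominated by #9 (risk 8≤8, cost 110≤287, benefit score 92≥67).
#4: dominated by #2 (risk 10≤10, cost 98≤171, benefit score 87≥31).
#5: dominated by #9 (risk 8≤9, cost 110≤190, benefit score 92≥26).
#6: dominated by #2 (risk 10≤10, cost 98≤204, benefit score 87≥34).
#7: dominated by #2 (risk 10≤10, cost 98≤186, benefit score 87≥39).
#8: dominated by #1 (risk 5≤10, cost 258≤275, benefit score 54≥40).
#9: not dominated (best benefit score).
#10: not dominated (best risk).
Pareto-optimal: #1, #2, #9, #10 → 4.

4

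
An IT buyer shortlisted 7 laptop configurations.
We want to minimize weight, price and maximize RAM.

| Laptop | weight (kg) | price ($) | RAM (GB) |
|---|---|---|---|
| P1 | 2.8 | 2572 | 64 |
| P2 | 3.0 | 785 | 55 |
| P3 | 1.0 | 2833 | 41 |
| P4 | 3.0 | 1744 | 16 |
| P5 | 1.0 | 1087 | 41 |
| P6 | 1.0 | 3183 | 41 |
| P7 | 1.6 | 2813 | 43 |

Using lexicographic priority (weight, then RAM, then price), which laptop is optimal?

First minimize weight: best is 1.0, kept {P3, P5, P6}.
Then maximize RAM: best is 41, kept {P3, P5, P6}.
Then minimize price: best is 1087, kept {P5}.

P5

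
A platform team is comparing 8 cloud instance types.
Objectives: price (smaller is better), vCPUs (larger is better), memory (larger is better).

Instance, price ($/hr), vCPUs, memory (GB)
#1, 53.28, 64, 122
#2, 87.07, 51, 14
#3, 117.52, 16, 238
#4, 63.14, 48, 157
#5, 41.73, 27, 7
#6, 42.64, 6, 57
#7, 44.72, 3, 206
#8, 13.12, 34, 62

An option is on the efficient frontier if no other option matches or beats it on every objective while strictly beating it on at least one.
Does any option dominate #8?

No

#1: worse on price (53.28 vs 13.12).
#2: worse on price (87.07 vs 13.12).
#3: worse on price (117.52 vs 13.12).
#4: worse on price (63.14 vs 13.12).
#5: worse on price (41.73 vs 13.12).
#6: worse on price (42.64 vs 13.12).
#7: worse on price (44.72 vs 13.12).
No option is at least as good as #8 on every objective and strictly better on one.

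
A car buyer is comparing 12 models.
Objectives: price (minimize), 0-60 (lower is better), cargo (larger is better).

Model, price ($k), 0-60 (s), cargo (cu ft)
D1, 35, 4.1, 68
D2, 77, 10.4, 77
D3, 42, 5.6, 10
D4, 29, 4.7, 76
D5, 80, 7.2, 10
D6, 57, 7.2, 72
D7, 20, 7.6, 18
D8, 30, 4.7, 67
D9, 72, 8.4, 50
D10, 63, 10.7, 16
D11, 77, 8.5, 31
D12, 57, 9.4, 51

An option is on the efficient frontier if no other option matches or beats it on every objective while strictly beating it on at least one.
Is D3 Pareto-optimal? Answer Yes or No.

No

D1 vs D3: price 35≤42, 0-60 4.1≤5.6, cargo 68≥10 — D1 is at least as good on every objective and strictly better on at least one, so D1 dominates D3.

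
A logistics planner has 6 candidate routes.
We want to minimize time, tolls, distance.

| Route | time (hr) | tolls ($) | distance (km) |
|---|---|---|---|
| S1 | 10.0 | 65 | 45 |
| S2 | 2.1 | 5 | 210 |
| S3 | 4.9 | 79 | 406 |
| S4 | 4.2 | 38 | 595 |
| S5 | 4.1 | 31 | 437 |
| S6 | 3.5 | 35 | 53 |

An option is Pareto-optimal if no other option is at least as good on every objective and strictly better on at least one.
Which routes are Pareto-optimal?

S1, S2, S6

S1: not dominated (best distance).
S2: not dominated (best time).
S3: dominated by S2 (time 2.1≤4.9, tolls 5≤79, distance 210≤406).
S4: dominated by S2 (time 2.1≤4.2, tolls 5≤38, distance 210≤595).
S5: dominated by S2 (time 2.1≤4.1, tolls 5≤31, distance 210≤437).
S6: not dominated.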